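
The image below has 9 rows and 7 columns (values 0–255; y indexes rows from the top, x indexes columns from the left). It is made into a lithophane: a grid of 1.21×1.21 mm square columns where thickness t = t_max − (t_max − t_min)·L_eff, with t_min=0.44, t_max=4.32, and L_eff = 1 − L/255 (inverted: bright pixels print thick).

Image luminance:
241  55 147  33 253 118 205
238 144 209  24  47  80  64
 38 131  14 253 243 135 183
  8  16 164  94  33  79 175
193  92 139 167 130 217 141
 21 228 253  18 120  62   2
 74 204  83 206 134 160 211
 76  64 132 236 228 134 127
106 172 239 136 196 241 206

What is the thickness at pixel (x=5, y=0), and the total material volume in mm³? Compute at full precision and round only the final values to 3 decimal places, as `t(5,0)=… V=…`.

span = t_max - t_min = 4.32 - 0.44 = 3.880
L(5,0) = 118, L_eff = 1 - 118/255 = 0.537255 (inverted)
t(5,0) = 4.32 - 3.880·0.537255 = 2.235
Σt over all 9·7 pixels = 1008199/6375 ≈ 158.1488627
V = pitch²·Σt = 1.21²·1008199/6375 = 231.546

t(5,0)=2.235 V=231.546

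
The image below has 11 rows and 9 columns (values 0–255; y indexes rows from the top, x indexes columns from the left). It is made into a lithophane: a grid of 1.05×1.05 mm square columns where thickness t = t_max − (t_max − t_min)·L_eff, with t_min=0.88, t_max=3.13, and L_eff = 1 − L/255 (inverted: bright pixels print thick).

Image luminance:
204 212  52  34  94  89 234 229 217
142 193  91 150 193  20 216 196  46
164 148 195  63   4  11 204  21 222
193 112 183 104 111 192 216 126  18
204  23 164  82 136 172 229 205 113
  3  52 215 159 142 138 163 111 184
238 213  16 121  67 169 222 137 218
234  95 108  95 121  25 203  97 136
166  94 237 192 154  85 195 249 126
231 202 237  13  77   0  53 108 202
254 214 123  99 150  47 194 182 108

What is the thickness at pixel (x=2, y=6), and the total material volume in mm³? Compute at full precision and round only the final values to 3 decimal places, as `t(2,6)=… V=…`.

span = t_max - t_min = 3.13 - 0.88 = 2.250
L(2,6) = 16, L_eff = 1 - 16/255 = 0.937255 (inverted)
t(2,6) = 3.13 - 2.250·0.937255 = 1.021
Σt over all 11·9 pixels = 356619/1700 ≈ 209.7758824
V = pitch²·Σt = 1.05²·356619/1700 = 231.278

t(2,6)=1.021 V=231.278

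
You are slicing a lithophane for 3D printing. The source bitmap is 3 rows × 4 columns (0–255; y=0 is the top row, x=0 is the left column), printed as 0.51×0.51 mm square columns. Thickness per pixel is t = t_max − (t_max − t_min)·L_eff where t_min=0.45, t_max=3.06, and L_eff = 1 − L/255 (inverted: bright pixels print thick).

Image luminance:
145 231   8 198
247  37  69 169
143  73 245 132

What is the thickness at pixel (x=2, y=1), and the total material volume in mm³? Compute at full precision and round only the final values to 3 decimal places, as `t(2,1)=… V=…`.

t(2,1)=1.156 V=5.922

span = t_max - t_min = 3.06 - 0.45 = 2.610
L(2,1) = 69, L_eff = 1 - 69/255 = 0.729412 (inverted)
t(2,1) = 3.06 - 2.610·0.729412 = 1.156
Σt over all 3·4 pixels = 193539/8500 ≈ 22.7692941
V = pitch²·Σt = 0.51²·193539/8500 = 5.922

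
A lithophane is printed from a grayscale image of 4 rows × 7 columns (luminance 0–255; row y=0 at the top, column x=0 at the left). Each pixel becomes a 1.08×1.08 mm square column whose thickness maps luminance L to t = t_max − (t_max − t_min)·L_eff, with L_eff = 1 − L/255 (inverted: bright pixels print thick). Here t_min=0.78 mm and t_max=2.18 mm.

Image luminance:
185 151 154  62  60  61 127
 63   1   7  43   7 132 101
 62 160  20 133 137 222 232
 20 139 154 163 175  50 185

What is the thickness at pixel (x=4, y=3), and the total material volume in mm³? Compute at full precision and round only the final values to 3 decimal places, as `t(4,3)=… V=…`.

span = t_max - t_min = 2.18 - 0.78 = 1.400
L(4,3) = 175, L_eff = 1 - 175/255 = 0.313725 (inverted)
t(4,3) = 2.18 - 1.400·0.313725 = 1.741
Σt over all 4·7 pixels = 16296/425 ≈ 38.3435294
V = pitch²·Σt = 1.08²·16296/425 = 44.724

t(4,3)=1.741 V=44.724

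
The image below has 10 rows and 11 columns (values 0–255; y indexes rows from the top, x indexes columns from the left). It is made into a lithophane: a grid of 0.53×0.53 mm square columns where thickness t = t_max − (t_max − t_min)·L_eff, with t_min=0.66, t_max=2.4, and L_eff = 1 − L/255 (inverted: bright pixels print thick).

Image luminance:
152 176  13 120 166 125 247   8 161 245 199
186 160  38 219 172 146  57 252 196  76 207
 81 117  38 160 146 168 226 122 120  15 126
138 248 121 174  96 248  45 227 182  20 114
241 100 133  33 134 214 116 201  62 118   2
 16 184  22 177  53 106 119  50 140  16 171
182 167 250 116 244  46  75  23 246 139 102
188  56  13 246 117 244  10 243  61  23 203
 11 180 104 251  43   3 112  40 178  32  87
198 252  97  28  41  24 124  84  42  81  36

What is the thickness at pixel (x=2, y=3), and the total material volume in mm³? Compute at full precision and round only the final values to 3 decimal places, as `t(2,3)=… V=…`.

span = t_max - t_min = 2.4 - 0.66 = 1.740
L(2,3) = 121, L_eff = 1 - 121/255 = 0.525490 (inverted)
t(2,3) = 2.4 - 1.740·0.525490 = 1.486
Σt over all 10·11 pixels = 705937/4250 ≈ 166.1028235
V = pitch²·Σt = 0.53²·705937/4250 = 46.658

t(2,3)=1.486 V=46.658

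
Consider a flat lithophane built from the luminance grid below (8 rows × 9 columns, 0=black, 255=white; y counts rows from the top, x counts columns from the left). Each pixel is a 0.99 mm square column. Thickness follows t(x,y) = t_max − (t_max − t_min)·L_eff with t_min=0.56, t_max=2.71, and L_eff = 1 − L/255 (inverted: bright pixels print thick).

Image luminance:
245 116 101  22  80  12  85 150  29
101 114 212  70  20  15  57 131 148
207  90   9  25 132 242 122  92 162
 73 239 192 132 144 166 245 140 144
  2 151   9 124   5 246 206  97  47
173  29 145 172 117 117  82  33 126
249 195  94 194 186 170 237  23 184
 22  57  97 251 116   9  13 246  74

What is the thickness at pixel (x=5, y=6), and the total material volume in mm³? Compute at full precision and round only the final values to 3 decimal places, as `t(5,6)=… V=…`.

span = t_max - t_min = 2.71 - 0.56 = 2.150
L(5,6) = 170, L_eff = 1 - 170/255 = 0.333333 (inverted)
t(5,6) = 2.71 - 2.150·0.333333 = 1.993
Σt over all 8·9 pixels = 95633/850 ≈ 112.5094118
V = pitch²·Σt = 0.99²·95633/850 = 110.270

t(5,6)=1.993 V=110.270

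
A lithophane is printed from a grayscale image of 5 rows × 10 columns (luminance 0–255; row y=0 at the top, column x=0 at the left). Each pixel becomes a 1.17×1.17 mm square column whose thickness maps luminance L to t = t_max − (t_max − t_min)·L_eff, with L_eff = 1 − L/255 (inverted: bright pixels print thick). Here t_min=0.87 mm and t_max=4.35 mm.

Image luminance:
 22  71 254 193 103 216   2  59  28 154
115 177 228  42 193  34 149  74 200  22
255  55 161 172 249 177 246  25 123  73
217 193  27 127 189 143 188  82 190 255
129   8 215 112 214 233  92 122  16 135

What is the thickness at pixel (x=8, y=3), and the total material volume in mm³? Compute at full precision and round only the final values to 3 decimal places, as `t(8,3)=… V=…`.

span = t_max - t_min = 4.35 - 0.87 = 3.480
L(8,3) = 190, L_eff = 1 - 190/255 = 0.254902 (inverted)
t(8,3) = 4.35 - 3.480·0.254902 = 3.463
Σt over all 5·10 pixels = 576897/4250 ≈ 135.7404706
V = pitch²·Σt = 1.17²·576897/4250 = 185.815

t(8,3)=3.463 V=185.815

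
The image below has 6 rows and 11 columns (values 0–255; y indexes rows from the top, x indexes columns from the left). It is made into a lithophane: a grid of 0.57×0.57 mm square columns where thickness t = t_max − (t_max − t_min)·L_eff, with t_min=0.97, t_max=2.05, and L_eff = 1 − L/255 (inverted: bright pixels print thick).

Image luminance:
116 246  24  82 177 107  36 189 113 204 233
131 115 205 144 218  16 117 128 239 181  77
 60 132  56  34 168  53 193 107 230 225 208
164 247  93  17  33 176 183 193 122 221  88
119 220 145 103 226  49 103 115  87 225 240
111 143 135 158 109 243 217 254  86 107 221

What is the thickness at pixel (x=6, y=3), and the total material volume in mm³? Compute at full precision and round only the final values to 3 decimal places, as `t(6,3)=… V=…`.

t(6,3)=1.745 V=33.896

span = t_max - t_min = 2.05 - 0.97 = 1.080
L(6,3) = 183, L_eff = 1 - 183/255 = 0.282353 (inverted)
t(6,3) = 2.05 - 1.080·0.282353 = 1.745
Σt over all 6·11 pixels = 443391/4250 ≈ 104.3272941
V = pitch²·Σt = 0.57²·443391/4250 = 33.896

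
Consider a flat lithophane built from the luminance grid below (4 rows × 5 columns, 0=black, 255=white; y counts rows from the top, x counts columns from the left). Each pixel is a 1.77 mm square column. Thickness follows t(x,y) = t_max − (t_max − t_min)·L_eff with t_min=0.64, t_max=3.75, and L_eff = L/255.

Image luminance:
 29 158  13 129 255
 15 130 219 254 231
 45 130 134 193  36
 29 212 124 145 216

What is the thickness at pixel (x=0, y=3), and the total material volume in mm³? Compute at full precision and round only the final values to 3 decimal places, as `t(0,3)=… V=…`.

span = t_max - t_min = 3.75 - 0.64 = 3.110
L(0,3) = 29, L_eff = 29/255 = 0.113725
t(0,3) = 3.75 - 3.110·0.113725 = 3.396
Σt over all 4·5 pixels = 357911/8500 ≈ 42.1071765
V = pitch²·Σt = 1.77²·357911/8500 = 131.918

t(0,3)=3.396 V=131.918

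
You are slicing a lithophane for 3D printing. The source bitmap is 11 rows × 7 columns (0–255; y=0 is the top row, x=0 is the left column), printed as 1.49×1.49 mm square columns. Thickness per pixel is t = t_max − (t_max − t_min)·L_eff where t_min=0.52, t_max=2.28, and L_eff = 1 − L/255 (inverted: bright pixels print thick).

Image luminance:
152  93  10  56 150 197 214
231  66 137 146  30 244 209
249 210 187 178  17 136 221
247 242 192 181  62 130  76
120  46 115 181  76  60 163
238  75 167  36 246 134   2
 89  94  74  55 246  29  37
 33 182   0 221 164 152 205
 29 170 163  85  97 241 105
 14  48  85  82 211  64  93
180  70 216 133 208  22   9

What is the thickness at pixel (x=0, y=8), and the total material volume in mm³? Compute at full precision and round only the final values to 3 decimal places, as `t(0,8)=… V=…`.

span = t_max - t_min = 2.28 - 0.52 = 1.760
L(0,8) = 29, L_eff = 1 - 29/255 = 0.886275 (inverted)
t(0,8) = 2.28 - 1.760·0.886275 = 0.720
Σt over all 11·7 pixels = 229229/2125 ≈ 107.8724706
V = pitch²·Σt = 1.49²·229229/2125 = 239.488

t(0,8)=0.720 V=239.488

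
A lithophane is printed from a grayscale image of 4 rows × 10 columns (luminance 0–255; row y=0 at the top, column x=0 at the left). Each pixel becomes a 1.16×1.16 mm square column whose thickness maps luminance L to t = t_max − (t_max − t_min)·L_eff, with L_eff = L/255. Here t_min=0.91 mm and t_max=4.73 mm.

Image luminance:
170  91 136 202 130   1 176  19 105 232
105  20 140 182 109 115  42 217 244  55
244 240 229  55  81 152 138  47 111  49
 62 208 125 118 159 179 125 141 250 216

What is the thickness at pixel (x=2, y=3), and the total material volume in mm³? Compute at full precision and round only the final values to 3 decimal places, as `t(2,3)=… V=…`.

t(2,3)=2.857 V=145.333

span = t_max - t_min = 4.73 - 0.91 = 3.820
L(2,3) = 125, L_eff = 125/255 = 0.490196
t(2,3) = 4.73 - 3.820·0.490196 = 2.857
Σt over all 4·10 pixels = 137708/1275 ≈ 108.0062745
V = pitch²·Σt = 1.16²·137708/1275 = 145.333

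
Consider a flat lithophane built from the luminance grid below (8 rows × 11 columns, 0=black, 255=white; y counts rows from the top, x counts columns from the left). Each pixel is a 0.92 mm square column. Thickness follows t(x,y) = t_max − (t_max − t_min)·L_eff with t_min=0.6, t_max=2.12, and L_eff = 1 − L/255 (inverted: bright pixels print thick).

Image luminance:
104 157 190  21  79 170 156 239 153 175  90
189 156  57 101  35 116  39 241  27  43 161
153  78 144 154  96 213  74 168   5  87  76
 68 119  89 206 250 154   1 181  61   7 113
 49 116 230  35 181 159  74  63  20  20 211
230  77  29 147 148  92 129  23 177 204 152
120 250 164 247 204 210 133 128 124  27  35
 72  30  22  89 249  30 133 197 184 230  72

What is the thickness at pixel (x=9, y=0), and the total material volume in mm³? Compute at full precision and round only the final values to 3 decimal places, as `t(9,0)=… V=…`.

t(9,0)=1.643 V=98.734

span = t_max - t_min = 2.12 - 0.6 = 1.520
L(9,0) = 175, L_eff = 1 - 175/255 = 0.313725 (inverted)
t(9,0) = 2.12 - 1.520·0.313725 = 1.643
Σt over all 8·11 pixels = 743656/6375 ≈ 116.6519216
V = pitch²·Σt = 0.92²·743656/6375 = 98.734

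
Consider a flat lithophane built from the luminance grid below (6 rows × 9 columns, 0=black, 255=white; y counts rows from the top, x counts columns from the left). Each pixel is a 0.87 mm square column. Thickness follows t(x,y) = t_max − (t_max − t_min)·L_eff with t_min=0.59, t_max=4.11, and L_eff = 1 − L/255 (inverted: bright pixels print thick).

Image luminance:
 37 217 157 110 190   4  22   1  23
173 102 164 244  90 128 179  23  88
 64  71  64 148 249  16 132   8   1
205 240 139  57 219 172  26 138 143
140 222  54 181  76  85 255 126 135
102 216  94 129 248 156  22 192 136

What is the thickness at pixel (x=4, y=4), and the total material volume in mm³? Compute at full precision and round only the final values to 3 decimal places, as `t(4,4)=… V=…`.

t(4,4)=1.639 V=93.209

span = t_max - t_min = 4.11 - 0.59 = 3.520
L(4,4) = 76, L_eff = 1 - 76/255 = 0.701961 (inverted)
t(4,4) = 4.11 - 3.520·0.701961 = 1.639
Σt over all 6·9 pixels = 92359/750 ≈ 123.1453333
V = pitch²·Σt = 0.87²·92359/750 = 93.209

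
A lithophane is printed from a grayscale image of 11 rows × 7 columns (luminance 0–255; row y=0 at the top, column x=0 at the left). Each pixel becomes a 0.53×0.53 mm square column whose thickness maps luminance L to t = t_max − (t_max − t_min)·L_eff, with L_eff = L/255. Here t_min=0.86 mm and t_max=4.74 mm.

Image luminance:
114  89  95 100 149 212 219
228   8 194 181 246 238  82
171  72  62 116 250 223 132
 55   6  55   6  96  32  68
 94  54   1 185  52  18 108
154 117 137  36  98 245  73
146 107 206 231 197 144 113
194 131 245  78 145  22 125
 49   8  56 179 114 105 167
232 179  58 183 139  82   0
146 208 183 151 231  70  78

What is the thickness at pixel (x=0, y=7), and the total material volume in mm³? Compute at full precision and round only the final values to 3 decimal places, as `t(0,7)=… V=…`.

span = t_max - t_min = 4.74 - 0.86 = 3.880
L(0,7) = 194, L_eff = 194/255 = 0.760784
t(0,7) = 4.74 - 3.880·0.760784 = 1.788
Σt over all 11·7 pixels = 932111/4250 ≈ 219.3202353
V = pitch²·Σt = 0.53²·932111/4250 = 61.607

t(0,7)=1.788 V=61.607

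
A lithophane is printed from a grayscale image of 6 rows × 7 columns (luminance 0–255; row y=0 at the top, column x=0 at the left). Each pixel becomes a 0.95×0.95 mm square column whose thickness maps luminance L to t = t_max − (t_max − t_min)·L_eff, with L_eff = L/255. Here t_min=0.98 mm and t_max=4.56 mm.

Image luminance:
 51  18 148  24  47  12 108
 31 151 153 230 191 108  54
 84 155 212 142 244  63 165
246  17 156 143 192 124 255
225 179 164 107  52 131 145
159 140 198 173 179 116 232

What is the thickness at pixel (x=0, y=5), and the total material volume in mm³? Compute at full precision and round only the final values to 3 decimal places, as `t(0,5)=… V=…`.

span = t_max - t_min = 4.56 - 0.98 = 3.580
L(0,5) = 159, L_eff = 159/255 = 0.623529
t(0,5) = 4.56 - 3.580·0.623529 = 2.328
Σt over all 6·7 pixels = 236214/2125 ≈ 111.1595294
V = pitch²·Σt = 0.95²·236214/2125 = 100.321

t(0,5)=2.328 V=100.321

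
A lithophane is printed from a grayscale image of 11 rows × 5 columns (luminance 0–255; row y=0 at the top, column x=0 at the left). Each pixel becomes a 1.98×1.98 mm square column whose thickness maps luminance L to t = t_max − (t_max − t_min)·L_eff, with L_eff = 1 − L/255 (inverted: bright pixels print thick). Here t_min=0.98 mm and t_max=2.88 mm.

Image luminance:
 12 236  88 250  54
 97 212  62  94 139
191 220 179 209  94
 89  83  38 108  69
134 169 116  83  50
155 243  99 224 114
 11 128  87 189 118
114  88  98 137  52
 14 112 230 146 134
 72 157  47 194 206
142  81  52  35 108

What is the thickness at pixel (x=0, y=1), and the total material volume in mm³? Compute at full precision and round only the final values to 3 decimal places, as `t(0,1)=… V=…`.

t(0,1)=1.703 V=405.941

span = t_max - t_min = 2.88 - 0.98 = 1.900
L(0,1) = 97, L_eff = 1 - 97/255 = 0.619608 (inverted)
t(0,1) = 2.88 - 1.900·0.619608 = 1.703
Σt over all 11·5 pixels = 44007/425 ≈ 103.5458824
V = pitch²·Σt = 1.98²·44007/425 = 405.941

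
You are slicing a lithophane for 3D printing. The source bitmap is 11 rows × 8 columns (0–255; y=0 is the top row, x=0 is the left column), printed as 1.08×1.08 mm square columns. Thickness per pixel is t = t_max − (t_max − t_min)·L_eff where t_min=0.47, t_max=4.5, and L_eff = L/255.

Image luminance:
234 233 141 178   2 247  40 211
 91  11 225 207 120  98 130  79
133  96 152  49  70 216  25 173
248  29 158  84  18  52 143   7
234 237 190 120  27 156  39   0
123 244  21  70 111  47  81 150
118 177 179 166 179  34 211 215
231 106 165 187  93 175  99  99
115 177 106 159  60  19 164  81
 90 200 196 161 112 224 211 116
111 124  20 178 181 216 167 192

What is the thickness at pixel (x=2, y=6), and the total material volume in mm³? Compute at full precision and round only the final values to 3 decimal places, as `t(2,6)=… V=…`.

span = t_max - t_min = 4.5 - 0.47 = 4.030
L(2,6) = 179, L_eff = 179/255 = 0.701961
t(2,6) = 4.5 - 4.030·0.701961 = 1.671
Σt over all 11·8 pixels = 1359427/6375 ≈ 213.2434510
V = pitch²·Σt = 1.08²·1359427/6375 = 248.727

t(2,6)=1.671 V=248.727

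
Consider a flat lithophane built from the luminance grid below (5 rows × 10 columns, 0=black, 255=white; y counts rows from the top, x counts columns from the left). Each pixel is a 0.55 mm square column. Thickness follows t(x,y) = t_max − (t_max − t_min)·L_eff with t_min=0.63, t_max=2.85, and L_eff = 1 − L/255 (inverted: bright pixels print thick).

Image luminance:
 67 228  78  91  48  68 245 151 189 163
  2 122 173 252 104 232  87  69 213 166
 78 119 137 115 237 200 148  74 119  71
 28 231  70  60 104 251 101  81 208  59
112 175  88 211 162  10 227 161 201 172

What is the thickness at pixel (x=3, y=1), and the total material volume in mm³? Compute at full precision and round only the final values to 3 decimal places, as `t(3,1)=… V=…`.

t(3,1)=2.824 V=27.326

span = t_max - t_min = 2.85 - 0.63 = 2.220
L(3,1) = 252, L_eff = 1 - 252/255 = 0.011765 (inverted)
t(3,1) = 2.85 - 2.220·0.011765 = 2.824
Σt over all 5·10 pixels = 383921/4250 ≈ 90.3343529
V = pitch²·Σt = 0.55²·383921/4250 = 27.326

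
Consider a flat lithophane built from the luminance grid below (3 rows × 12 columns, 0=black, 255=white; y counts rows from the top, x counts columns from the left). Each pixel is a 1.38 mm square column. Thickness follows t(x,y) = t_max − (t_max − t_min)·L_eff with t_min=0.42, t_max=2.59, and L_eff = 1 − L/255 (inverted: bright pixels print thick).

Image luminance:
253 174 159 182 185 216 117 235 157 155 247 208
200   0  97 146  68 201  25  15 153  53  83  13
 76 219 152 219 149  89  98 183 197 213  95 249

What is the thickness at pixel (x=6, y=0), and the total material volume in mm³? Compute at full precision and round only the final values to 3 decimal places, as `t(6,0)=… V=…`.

span = t_max - t_min = 2.59 - 0.42 = 2.170
L(6,0) = 117, L_eff = 1 - 117/255 = 0.541176 (inverted)
t(6,0) = 2.59 - 2.170·0.541176 = 1.416
Σt over all 3·12 pixels = 1531537/25500 ≈ 60.0602745
V = pitch²·Σt = 1.38²·1531537/25500 = 114.379

t(6,0)=1.416 V=114.379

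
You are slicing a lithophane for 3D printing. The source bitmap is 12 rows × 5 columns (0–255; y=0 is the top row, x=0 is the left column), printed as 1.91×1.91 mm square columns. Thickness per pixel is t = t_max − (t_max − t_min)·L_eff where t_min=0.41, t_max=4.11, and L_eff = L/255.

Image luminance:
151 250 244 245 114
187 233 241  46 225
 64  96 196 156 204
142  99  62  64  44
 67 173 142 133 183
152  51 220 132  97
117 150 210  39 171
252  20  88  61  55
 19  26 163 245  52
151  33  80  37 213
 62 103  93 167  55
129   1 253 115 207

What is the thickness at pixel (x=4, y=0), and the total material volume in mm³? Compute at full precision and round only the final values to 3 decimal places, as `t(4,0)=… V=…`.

t(4,0)=2.456 V=487.801

span = t_max - t_min = 4.11 - 0.41 = 3.700
L(4,0) = 114, L_eff = 114/255 = 0.447059
t(4,0) = 4.11 - 3.700·0.447059 = 2.456
Σt over all 12·5 pixels = 34097/255 ≈ 133.7137255
V = pitch²·Σt = 1.91²·34097/255 = 487.801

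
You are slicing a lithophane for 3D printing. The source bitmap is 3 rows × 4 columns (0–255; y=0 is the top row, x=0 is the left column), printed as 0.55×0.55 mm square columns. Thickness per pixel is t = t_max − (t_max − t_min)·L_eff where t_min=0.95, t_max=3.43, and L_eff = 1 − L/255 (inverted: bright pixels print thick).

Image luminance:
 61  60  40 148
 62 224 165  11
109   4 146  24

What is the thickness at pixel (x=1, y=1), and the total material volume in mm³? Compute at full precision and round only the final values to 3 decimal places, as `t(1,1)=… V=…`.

span = t_max - t_min = 3.43 - 0.95 = 2.480
L(1,1) = 224, L_eff = 1 - 224/255 = 0.121569 (inverted)
t(1,1) = 3.43 - 2.480·0.121569 = 3.129
Σt over all 3·4 pixels = 8119/375 ≈ 21.6506667
V = pitch²·Σt = 0.55²·8119/375 = 6.549

t(1,1)=3.129 V=6.549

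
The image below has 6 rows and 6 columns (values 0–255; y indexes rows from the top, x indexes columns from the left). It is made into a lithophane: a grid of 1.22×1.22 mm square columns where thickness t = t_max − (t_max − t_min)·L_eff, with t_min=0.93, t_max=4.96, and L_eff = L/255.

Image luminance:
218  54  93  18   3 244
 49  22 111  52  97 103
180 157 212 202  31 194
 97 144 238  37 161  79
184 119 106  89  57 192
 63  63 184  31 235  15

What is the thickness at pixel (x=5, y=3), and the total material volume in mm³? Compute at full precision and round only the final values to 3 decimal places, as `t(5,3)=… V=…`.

t(5,3)=3.711 V=168.526

span = t_max - t_min = 4.96 - 0.93 = 4.030
L(5,3) = 79, L_eff = 79/255 = 0.309804
t(5,3) = 4.96 - 4.030·0.309804 = 3.711
Σt over all 6·6 pixels = 481213/4250 ≈ 113.2265882
V = pitch²·Σt = 1.22²·481213/4250 = 168.526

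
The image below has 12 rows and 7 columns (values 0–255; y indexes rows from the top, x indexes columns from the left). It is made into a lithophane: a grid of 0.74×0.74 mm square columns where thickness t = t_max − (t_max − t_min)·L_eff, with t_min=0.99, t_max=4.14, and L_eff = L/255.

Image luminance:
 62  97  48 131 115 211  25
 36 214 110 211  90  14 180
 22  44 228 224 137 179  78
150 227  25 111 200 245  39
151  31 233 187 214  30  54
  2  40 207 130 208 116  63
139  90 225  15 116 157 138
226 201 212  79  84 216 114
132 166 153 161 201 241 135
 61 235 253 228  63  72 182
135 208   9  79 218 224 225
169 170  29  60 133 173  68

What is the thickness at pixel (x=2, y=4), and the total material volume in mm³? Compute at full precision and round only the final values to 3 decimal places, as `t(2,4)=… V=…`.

t(2,4)=1.262 V=113.900

span = t_max - t_min = 4.14 - 0.99 = 3.150
L(2,4) = 233, L_eff = 233/255 = 0.913725
t(2,4) = 4.14 - 3.150·0.913725 = 1.262
Σt over all 12·7 pixels = 176799/850 ≈ 207.9988235
V = pitch²·Σt = 0.74²·176799/850 = 113.900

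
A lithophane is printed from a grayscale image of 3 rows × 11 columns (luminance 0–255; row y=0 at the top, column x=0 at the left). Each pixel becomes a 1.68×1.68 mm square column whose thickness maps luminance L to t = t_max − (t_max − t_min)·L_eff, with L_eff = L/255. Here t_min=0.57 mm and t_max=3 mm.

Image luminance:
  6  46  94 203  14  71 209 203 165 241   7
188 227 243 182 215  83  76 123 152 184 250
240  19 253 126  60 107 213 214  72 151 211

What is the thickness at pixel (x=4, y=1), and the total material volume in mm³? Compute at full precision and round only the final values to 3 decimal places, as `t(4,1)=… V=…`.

span = t_max - t_min = 3 - 0.57 = 2.430
L(4,1) = 215, L_eff = 215/255 = 0.843137
t(4,1) = 3 - 2.430·0.843137 = 0.951
Σt over all 3·11 pixels = 112203/2125 ≈ 52.8014118
V = pitch²·Σt = 1.68²·112203/2125 = 149.027

t(4,1)=0.951 V=149.027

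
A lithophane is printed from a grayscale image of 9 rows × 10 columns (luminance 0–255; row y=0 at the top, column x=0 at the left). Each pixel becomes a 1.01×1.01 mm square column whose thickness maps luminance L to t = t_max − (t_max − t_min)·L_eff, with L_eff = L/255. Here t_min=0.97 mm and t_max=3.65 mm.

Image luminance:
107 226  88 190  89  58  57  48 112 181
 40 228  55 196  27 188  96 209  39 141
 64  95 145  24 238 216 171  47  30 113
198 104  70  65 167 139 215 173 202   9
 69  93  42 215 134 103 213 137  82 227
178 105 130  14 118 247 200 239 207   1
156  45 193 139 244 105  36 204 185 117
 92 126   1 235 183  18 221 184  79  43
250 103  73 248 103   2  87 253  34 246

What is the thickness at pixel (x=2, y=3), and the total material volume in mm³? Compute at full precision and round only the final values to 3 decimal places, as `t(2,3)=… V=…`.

span = t_max - t_min = 3.65 - 0.97 = 2.680
L(2,3) = 70, L_eff = 70/255 = 0.274510
t(2,3) = 3.65 - 2.680·0.274510 = 2.914
Σt over all 9·10 pixels = 877143/4250 ≈ 206.3865882
V = pitch²·Σt = 1.01²·877143/4250 = 210.535

t(2,3)=2.914 V=210.535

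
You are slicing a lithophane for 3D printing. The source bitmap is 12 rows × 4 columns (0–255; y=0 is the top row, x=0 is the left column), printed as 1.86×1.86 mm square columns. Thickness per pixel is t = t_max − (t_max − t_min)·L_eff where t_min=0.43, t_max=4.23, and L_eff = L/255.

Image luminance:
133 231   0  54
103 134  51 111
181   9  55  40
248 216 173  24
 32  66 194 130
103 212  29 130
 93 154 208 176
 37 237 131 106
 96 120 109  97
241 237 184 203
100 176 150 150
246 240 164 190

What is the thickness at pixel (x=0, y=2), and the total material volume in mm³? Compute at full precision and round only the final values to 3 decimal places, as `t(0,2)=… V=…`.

span = t_max - t_min = 4.23 - 0.43 = 3.800
L(0,2) = 181, L_eff = 181/255 = 0.709804
t(0,2) = 4.23 - 3.800·0.709804 = 1.533
Σt over all 12·4 pixels = 1804/17 ≈ 106.1176471
V = pitch²·Σt = 1.86²·1804/17 = 367.125

t(0,2)=1.533 V=367.125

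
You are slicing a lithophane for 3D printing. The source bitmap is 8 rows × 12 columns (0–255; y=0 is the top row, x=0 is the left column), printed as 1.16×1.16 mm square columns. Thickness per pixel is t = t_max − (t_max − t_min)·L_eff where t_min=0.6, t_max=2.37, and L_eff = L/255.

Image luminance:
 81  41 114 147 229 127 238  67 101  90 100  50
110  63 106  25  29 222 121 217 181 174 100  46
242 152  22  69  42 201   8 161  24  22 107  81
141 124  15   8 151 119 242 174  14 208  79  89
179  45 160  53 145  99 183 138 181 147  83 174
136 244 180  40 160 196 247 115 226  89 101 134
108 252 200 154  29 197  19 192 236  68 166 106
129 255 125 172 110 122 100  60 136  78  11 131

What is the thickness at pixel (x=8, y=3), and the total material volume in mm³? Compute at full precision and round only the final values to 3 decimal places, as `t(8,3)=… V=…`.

span = t_max - t_min = 2.37 - 0.6 = 1.770
L(8,3) = 14, L_eff = 14/255 = 0.054902
t(8,3) = 2.37 - 1.770·0.054902 = 2.273
Σt over all 8·12 pixels = 246541/1700 ≈ 145.0241176
V = pitch²·Σt = 1.16²·246541/1700 = 195.144

t(8,3)=2.273 V=195.144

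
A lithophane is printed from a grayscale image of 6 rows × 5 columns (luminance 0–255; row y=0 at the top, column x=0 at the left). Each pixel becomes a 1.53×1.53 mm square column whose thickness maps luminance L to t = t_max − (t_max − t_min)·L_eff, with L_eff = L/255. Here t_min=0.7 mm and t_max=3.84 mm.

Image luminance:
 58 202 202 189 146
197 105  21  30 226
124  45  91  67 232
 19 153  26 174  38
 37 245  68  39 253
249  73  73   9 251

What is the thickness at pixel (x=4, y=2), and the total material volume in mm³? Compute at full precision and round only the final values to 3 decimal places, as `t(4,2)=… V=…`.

t(4,2)=0.983 V=164.690

span = t_max - t_min = 3.84 - 0.7 = 3.140
L(4,2) = 232, L_eff = 232/255 = 0.909804
t(4,2) = 3.84 - 3.140·0.909804 = 0.983
Σt over all 6·5 pixels = 149501/2125 ≈ 70.3534118
V = pitch²·Σt = 1.53²·149501/2125 = 164.690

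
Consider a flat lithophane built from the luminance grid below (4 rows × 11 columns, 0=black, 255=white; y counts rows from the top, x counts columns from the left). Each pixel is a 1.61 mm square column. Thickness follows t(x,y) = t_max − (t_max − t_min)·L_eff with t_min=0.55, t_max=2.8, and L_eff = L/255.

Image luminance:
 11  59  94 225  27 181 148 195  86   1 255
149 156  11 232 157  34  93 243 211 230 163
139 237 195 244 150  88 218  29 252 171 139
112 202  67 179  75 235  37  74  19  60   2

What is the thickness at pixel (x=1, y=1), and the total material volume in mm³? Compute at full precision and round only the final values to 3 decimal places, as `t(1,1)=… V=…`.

t(1,1)=1.424 V=184.748

span = t_max - t_min = 2.8 - 0.55 = 2.250
L(1,1) = 156, L_eff = 156/255 = 0.611765
t(1,1) = 2.8 - 2.250·0.611765 = 1.424
Σt over all 4·11 pixels = 24233/340 ≈ 71.2735294
V = pitch²·Σt = 1.61²·24233/340 = 184.748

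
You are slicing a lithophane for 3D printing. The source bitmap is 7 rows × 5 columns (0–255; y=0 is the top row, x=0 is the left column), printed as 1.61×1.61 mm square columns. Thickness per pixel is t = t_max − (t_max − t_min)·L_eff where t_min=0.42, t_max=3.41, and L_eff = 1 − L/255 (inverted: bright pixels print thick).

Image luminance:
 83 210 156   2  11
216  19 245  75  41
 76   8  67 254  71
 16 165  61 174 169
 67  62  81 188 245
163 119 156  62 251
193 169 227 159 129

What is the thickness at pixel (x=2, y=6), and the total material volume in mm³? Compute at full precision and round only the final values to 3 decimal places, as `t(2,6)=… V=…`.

t(2,6)=3.082 V=171.532

span = t_max - t_min = 3.41 - 0.42 = 2.990
L(2,6) = 227, L_eff = 1 - 227/255 = 0.109804 (inverted)
t(2,6) = 3.41 - 2.990·0.109804 = 3.082
Σt over all 7·5 pixels = 84373/1275 ≈ 66.1749020
V = pitch²·Σt = 1.61²·84373/1275 = 171.532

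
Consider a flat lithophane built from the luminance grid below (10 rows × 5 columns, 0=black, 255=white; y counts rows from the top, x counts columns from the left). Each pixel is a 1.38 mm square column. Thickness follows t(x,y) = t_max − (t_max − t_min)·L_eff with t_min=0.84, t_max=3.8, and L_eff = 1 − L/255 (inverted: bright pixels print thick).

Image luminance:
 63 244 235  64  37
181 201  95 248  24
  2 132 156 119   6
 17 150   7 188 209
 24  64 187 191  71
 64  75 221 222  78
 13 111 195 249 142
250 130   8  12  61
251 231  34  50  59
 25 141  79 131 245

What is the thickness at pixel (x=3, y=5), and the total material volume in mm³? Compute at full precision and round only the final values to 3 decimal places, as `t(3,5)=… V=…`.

span = t_max - t_min = 3.8 - 0.84 = 2.960
L(3,5) = 222, L_eff = 1 - 222/255 = 0.129412 (inverted)
t(3,5) = 3.8 - 2.960·0.129412 = 3.417
Σt over all 10·5 pixels = 711158/6375 ≈ 111.5541961
V = pitch²·Σt = 1.38²·711158/6375 = 212.444

t(3,5)=3.417 V=212.444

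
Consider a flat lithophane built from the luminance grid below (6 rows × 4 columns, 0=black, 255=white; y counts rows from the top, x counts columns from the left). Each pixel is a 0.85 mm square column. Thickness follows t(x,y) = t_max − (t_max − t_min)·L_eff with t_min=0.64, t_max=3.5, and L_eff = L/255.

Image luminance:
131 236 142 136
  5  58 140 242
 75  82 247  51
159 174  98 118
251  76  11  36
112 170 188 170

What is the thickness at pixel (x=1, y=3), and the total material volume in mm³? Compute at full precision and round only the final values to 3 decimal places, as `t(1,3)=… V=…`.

t(1,3)=1.548 V=35.505

span = t_max - t_min = 3.5 - 0.64 = 2.860
L(1,3) = 174, L_eff = 174/255 = 0.682353
t(1,3) = 3.5 - 2.860·0.682353 = 1.548
Σt over all 6·4 pixels = 104426/2125 ≈ 49.1416471
V = pitch²·Σt = 0.85²·104426/2125 = 35.505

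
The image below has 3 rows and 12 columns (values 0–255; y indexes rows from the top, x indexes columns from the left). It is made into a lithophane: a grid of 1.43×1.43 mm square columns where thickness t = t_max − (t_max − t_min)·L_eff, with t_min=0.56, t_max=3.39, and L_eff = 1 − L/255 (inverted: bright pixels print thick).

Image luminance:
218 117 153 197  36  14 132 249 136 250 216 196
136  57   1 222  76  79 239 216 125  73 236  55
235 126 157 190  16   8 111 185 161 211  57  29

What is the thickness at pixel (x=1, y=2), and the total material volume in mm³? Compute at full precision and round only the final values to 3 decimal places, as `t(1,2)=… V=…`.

t(1,2)=1.958 V=152.768

span = t_max - t_min = 3.39 - 0.56 = 2.830
L(1,2) = 126, L_eff = 1 - 126/255 = 0.505882 (inverted)
t(1,2) = 3.39 - 2.830·0.505882 = 1.958
Σt over all 3·12 pixels = 76201/1020 ≈ 74.7068627
V = pitch²·Σt = 1.43²·76201/1020 = 152.768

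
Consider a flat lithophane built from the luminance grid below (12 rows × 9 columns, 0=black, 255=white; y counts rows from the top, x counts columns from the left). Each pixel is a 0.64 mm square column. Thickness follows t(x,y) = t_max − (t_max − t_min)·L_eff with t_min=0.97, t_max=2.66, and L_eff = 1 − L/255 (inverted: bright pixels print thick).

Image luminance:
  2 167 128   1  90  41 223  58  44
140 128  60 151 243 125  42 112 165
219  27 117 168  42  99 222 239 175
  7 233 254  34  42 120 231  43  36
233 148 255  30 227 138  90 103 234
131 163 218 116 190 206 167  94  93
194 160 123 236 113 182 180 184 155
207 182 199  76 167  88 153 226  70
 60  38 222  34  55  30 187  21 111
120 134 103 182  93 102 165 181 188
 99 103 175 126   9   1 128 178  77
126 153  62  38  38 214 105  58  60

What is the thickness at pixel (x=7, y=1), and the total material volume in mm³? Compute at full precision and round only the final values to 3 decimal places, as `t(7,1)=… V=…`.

span = t_max - t_min = 2.66 - 0.97 = 1.690
L(7,1) = 112, L_eff = 1 - 112/255 = 0.560784 (inverted)
t(7,1) = 2.66 - 1.690·0.560784 = 1.712
Σt over all 12·9 pixels = 998519/5100 ≈ 195.7880392
V = pitch²·Σt = 0.64²·998519/5100 = 80.195

t(7,1)=1.712 V=80.195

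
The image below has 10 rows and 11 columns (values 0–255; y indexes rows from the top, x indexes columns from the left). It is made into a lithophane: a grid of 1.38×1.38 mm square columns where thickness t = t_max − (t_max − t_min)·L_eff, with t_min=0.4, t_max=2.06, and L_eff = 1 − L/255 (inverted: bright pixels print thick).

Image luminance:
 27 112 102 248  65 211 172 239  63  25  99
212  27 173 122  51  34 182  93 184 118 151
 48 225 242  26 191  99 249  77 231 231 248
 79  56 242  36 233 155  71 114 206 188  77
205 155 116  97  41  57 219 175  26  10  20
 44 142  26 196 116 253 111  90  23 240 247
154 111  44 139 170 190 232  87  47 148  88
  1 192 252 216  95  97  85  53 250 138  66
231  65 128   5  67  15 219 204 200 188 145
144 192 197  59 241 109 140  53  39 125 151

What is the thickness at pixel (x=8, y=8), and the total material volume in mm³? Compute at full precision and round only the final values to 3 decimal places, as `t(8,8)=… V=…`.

span = t_max - t_min = 2.06 - 0.4 = 1.660
L(8,8) = 200, L_eff = 1 - 200/255 = 0.215686 (inverted)
t(8,8) = 2.06 - 1.660·0.215686 = 1.702
Σt over all 10·11 pixels = 117163/850 ≈ 137.8388235
V = pitch²·Σt = 1.38²·117163/850 = 262.500

t(8,8)=1.702 V=262.500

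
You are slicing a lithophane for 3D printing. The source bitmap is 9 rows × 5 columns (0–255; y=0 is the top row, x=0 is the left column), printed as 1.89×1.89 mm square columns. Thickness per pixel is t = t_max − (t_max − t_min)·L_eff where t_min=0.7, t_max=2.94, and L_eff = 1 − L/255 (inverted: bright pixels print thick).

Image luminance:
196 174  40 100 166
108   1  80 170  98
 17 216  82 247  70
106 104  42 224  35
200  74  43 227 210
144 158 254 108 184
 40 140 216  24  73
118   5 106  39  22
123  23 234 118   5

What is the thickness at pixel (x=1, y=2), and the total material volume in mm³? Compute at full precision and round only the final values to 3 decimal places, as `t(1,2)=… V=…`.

span = t_max - t_min = 2.94 - 0.7 = 2.240
L(1,2) = 216, L_eff = 1 - 216/255 = 0.152941 (inverted)
t(1,2) = 2.94 - 2.240·0.152941 = 2.597
Σt over all 9·5 pixels = 979993/12750 ≈ 76.8621961
V = pitch²·Σt = 1.89²·979993/12750 = 274.559

t(1,2)=2.597 V=274.559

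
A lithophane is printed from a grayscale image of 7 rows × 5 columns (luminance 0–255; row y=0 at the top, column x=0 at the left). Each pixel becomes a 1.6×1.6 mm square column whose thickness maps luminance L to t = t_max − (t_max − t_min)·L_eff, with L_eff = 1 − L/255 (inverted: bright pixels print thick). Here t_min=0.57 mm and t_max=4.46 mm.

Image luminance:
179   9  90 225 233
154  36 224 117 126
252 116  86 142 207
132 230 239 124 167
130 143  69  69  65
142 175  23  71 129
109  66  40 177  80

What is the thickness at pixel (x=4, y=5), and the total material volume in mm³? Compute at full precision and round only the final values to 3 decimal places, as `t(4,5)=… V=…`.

span = t_max - t_min = 4.46 - 0.57 = 3.890
L(4,5) = 129, L_eff = 1 - 129/255 = 0.494118 (inverted)
t(4,5) = 4.46 - 3.890·0.494118 = 2.538
Σt over all 7·5 pixels = 2288789/25500 ≈ 89.7564314
V = pitch²·Σt = 1.6²·2288789/25500 = 229.776

t(4,5)=2.538 V=229.776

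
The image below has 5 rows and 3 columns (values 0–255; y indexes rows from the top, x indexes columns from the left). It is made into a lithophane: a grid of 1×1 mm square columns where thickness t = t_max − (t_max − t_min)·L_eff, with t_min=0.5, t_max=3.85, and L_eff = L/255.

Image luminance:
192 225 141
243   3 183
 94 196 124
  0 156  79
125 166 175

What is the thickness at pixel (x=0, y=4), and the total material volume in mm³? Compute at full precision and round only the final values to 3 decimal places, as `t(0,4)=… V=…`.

span = t_max - t_min = 3.85 - 0.5 = 3.350
L(0,4) = 125, L_eff = 125/255 = 0.490196
t(0,4) = 3.85 - 3.350·0.490196 = 2.208
Σt over all 5·3 pixels = 153691/5100 ≈ 30.1354902
V = pitch²·Σt = 1²·153691/5100 = 30.135

t(0,4)=2.208 V=30.135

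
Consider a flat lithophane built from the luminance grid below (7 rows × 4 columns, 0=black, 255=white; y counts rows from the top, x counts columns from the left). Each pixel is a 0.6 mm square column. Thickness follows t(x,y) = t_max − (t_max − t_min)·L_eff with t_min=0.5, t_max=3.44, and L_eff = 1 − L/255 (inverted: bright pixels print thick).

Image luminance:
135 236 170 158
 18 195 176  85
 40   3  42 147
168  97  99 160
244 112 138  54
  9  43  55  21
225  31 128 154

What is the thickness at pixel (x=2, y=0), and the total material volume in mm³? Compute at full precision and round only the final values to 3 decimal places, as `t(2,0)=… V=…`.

t(2,0)=2.460 V=18.085

span = t_max - t_min = 3.44 - 0.5 = 2.940
L(2,0) = 170, L_eff = 1 - 170/255 = 0.333333 (inverted)
t(2,0) = 3.44 - 2.940·0.333333 = 2.460
Σt over all 7·4 pixels = 213507/4250 ≈ 50.2369412
V = pitch²·Σt = 0.6²·213507/4250 = 18.085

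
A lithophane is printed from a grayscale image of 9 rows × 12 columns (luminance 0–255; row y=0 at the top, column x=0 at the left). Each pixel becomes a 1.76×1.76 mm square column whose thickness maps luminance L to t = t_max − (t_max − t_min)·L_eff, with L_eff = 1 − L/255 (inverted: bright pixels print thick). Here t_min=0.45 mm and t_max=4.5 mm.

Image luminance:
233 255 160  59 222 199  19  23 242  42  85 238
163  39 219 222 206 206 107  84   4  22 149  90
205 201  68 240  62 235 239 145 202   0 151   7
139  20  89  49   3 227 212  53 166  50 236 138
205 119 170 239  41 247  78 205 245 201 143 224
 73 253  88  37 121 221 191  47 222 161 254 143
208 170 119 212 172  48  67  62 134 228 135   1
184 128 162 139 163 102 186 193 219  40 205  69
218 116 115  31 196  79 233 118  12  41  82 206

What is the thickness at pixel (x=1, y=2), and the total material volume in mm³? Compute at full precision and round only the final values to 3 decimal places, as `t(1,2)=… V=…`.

span = t_max - t_min = 4.5 - 0.45 = 4.050
L(1,2) = 201, L_eff = 1 - 201/255 = 0.211765 (inverted)
t(1,2) = 4.5 - 4.050·0.211765 = 3.642
Σt over all 9·12 pixels = 245781/850 ≈ 289.1541176
V = pitch²·Σt = 1.76²·245781/850 = 895.684

t(1,2)=3.642 V=895.684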